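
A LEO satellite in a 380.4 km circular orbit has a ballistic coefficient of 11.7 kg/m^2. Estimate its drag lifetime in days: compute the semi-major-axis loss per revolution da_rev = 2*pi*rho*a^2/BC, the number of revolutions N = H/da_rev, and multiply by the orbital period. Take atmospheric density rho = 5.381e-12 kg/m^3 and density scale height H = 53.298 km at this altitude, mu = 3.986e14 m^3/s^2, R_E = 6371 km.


a = R_E + alt = 6751.4000 km = 6.7514e+06 m
da_rev = 2*pi*rho*a^2/BC = 2*pi*5.381e-12*(6.7514e+06)^2/11.7 = 131.717863 m per revolution
N = H/da_rev = 53298.0000 m / 131.717863 m = 404.6376 revolutions
P = 2*pi*sqrt(a^3/mu) = 5520.7996 s
lifetime = N*P = 404.6376 * 5520.7996 = 2.2339231e+06 s = 25.8556 days

25.8556 days


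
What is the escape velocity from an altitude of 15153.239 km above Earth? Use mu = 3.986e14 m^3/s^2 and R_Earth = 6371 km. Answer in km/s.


r = 6371.0 + 15153.239 = 21524.2390 km = 2.1524239e+07 m
v_esc = sqrt(2*mu/r) = sqrt(2*3.986e14 / 2.1524239e+07)
v_esc = 6085.8290 m/s = 6.0858 km/s

6.0858 km/s


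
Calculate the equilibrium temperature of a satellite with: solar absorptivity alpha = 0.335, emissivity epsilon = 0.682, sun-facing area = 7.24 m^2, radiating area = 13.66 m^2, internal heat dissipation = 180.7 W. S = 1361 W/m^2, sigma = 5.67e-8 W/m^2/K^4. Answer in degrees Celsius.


Numerator = alpha*S*A_sun + Q_int = 0.335*1361*7.24 + 180.7 = 3481.6694 W
Denominator = eps*sigma*A_rad = 0.682*5.67e-8*13.66 = 5.28224e-07 W/K^4
T^4 = 6.5912745e+09 K^4
T = 284.9327 K = 11.7827 C

11.7827 degrees Celsius


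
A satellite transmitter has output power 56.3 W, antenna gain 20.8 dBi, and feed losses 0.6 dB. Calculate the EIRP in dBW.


Pt = 56.3 W = 17.5051 dBW
EIRP = Pt_dBW + Gt - losses = 17.5051 + 20.8 - 0.6 = 37.7051 dBW

37.7051 dBW


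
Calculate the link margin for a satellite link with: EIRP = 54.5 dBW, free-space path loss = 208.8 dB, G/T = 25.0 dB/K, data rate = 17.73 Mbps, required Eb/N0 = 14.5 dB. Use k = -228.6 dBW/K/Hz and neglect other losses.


C/N0 = EIRP - FSPL + G/T - k = 54.5 - 208.8 + 25.0 - (-228.6)
C/N0 = 99.3000 dB-Hz
R_b = 17.73 Mbps = 1.773e+07 bps -> 10*log10(R_b) = 72.4871 dB-Hz
Eb/N0 = C/N0 - 10*log10(R_b) = 99.3000 - 72.4871 = 26.8129 dB
Margin = Eb/N0 - Eb/N0_req = 26.8129 - 14.5 = 12.3129 dB (link closes)

12.3129 dB


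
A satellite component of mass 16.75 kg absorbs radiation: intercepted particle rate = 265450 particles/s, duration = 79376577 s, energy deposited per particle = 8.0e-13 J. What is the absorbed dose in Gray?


Total energy deposited = rate * time * E_per
  = 265450 * 79376577 * 8.0e-13 = 16.8564 J
Dose = E_total / mass = 16.8564 / 16.75
Dose = 1.0064 Gy

1.0064 Gy


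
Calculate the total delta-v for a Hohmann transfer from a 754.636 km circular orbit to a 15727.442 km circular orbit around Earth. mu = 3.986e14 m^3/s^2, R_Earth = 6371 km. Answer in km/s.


r1 = 7125.6360 km = 7.125636e+06 m
r2 = 22098.4420 km = 2.2098442e+07 m
dv1 = sqrt(mu/r1)*(sqrt(2*r2/(r1+r2)) - 1) = 1718.5347 m/s
dv2 = sqrt(mu/r2)*(1 - sqrt(2*r1/(r1+r2))) = 1281.2382 m/s
total dv = |dv1| + |dv2| = 1718.5347 + 1281.2382 = 2999.7729 m/s = 2.9998 km/s

2.9998 km/s


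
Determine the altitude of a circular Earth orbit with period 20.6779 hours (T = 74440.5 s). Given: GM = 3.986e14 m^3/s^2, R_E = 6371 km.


T = 74440.5 s
r = (mu*T^2/(4*pi^2))^(1/3) = (3.986e14 * 74440.5^2 / (4*pi^2))^(1/3)
r = 3.8247117e+07 m = 38247.1172 km
alt = r - R_E = 38247.1172 - 6371 = 31876.1172 km

31876.1172 km


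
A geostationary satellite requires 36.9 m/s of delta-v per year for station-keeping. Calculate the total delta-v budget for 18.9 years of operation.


dV = rate * years = 36.9 * 18.9
dV = 697.4100 m/s

697.4100 m/s


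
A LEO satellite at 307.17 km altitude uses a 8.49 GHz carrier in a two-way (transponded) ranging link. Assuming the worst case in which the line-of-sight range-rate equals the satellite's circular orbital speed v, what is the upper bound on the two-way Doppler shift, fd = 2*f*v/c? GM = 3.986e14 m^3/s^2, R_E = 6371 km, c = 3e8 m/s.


r = 6.67817e+06 m
v = sqrt(mu/r) = 7725.7369 m/s (worst-case radial velocity)
f = 8.49 GHz = 8.49e+09 Hz
fd = 2*f*v/c = 2*8.49e+09*7725.7369/3.0e+08
fd = 437276.7064 Hz

437276.7064 Hz


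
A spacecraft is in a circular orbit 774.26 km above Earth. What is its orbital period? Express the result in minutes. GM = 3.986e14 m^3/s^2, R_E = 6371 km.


r = 7145.2600 km = 7.14526e+06 m
T = 2*pi*sqrt(r^3/mu) = 2*pi*sqrt(3.6479939e+20 / 3.986e14)
T = 6010.8830 s = 100.1814 min

100.1814 minutes


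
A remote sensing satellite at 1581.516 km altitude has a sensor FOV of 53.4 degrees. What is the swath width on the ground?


FOV = 53.4 deg = 0.9320058 rad
swath = 2 * alt * tan(FOV/2) = 2 * 1581.516 * tan(0.4660029)
swath = 2 * 1581.516 * 0.5029476
swath = 1590.8394 km

1590.8394 km


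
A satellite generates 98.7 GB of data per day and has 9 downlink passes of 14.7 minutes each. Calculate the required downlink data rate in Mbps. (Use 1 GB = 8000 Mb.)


total contact time = 9 * 14.7 * 60 = 7938.0000 s
data = 98.7 GB = 789600.0000 Mb
rate = 789600.0000 / 7938.0000 = 99.4709 Mbps

99.4709 Mbps


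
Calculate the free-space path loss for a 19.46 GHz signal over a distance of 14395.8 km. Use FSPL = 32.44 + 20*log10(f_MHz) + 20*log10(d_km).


f = 19.46 GHz = 19460.0000 MHz
d = 14395.8 km
FSPL = 32.44 + 20*log10(19460.0000) + 20*log10(14395.8)
FSPL = 32.44 + 85.7829 + 83.1647
FSPL = 201.3876 dB

201.3876 dB


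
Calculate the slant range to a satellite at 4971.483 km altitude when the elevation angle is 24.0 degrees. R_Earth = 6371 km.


h = 4971.483 km, el = 24.0 deg
d = -R_E*sin(el) + sqrt((R_E*sin(el))^2 + 2*R_E*h + h^2)
d = -6371.0000*sin(0.418879) + sqrt((6371.0000*0.4067366)^2 + 2*6371.0000*4971.483 + 4971.483^2)
d = 7144.0398 km

7144.0398 km


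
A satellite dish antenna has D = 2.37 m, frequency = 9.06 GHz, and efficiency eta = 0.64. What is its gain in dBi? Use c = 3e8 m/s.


lambda = c/f = 3e8 / 9.06e+09 = 0.03311258 m
G = eta*(pi*D/lambda)^2 = 0.64*(pi*2.37/0.03311258)^2
G = 32358.6428 (linear)
G = 10*log10(32358.6428) = 45.0999 dBi

45.0999 dBi


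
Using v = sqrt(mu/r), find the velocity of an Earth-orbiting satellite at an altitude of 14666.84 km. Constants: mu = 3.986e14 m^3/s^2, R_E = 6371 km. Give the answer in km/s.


r = R_E + alt = 6371.0 + 14666.84 = 21037.8400 km = 2.103784e+07 m
v = sqrt(mu/r) = sqrt(3.986e14 / 2.103784e+07) = 4352.7936 m/s = 4.3528 km/s

4.3528 km/s


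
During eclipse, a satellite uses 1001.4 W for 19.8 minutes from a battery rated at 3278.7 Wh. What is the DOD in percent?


E_used = P * t / 60 = 1001.4 * 19.8 / 60 = 330.4620 Wh
DOD = E_used / E_total * 100 = 330.4620 / 3278.7 * 100
DOD = 10.0791 %

10.0791 %


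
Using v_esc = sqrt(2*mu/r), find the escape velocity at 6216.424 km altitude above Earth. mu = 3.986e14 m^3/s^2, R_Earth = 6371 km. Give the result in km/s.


r = 6371.0 + 6216.424 = 12587.4240 km = 1.2587424e+07 m
v_esc = sqrt(2*mu/r) = sqrt(2*3.986e14 / 1.2587424e+07)
v_esc = 7958.2067 m/s = 7.9582 km/s

7.9582 km/s


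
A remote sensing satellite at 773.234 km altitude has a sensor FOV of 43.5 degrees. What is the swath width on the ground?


FOV = 43.5 deg = 0.7592182 rad
swath = 2 * alt * tan(FOV/2) = 2 * 773.234 * tan(0.3796091)
swath = 2 * 773.234 * 0.3989595
swath = 616.9782 km

616.9782 km


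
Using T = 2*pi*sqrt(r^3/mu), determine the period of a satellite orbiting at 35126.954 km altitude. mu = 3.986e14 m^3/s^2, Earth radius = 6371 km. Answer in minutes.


r = 41497.9540 km = 4.1497954e+07 m
T = 2*pi*sqrt(r^3/mu) = 2*pi*sqrt(7.1462804e+22 / 3.986e14)
T = 84130.0697 s = 1402.1678 min

1402.1678 minutes


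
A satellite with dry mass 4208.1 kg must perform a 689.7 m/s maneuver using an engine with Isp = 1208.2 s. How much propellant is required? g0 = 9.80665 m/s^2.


ve = Isp * g0 = 1208.2 * 9.80665 = 11848.394530 m/s
mass ratio = exp(dv/ve) = exp(689.7/11848.394530) = 1.05993800
m_prop = m_dry * (mr - 1) = 4208.1 * (1.05993800 - 1)
m_prop = 252.2251 kg

252.2251 kg


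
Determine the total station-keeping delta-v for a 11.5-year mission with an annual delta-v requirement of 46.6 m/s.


dV = rate * years = 46.6 * 11.5
dV = 535.9000 m/s

535.9000 m/s


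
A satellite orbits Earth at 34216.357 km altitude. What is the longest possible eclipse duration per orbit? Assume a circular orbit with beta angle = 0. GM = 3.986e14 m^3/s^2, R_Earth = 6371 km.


r = 40587.3570 km
T = 1356.2699 min
Eclipse fraction = arcsin(R_E/r)/pi = arcsin(6371.0000/40587.3570)/pi
= arcsin(0.1569701)/pi = 0.05017262
Eclipse duration = 0.05017262 * 1356.2699 = 68.0476 min

68.0476 minutes


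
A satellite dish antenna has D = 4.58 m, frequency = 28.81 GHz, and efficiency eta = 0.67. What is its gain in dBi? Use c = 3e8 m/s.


lambda = c/f = 3e8 / 2.881e+10 = 0.01041305 m
G = eta*(pi*D/lambda)^2 = 0.67*(pi*4.58/0.01041305)^2
G = 1.2792326e+06 (linear)
G = 10*log10(1.2792326e+06) = 61.0695 dBi

61.0695 dBi


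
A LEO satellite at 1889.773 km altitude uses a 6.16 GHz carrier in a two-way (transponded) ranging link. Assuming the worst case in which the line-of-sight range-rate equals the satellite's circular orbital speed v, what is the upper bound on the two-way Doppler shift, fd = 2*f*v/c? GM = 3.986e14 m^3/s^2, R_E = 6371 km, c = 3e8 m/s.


r = 8.260773e+06 m
v = sqrt(mu/r) = 6946.3762 m/s (worst-case radial velocity)
f = 6.16 GHz = 6.16e+09 Hz
fd = 2*f*v/c = 2*6.16e+09*6946.3762/3.0e+08
fd = 285264.5179 Hz

285264.5179 Hz


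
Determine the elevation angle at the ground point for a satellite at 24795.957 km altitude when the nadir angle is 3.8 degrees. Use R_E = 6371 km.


r = R_E + alt = 31166.9570 km
Law of sines in the satellite / Earth-center / ground-point triangle:
  sin(nadir)/R_E = sin(90 + el)/r  =>  cos(el) = (r/R_E)*sin(nadir)
cos(el) = (31166.9570 / 6371.0000) * sin(3.8 deg) = 0.3242122
el = arccos(0.3242122) = 71.0821 deg
(Earth-central angle = 90 - nadir - el = 15.1179 deg)

71.0821 degrees


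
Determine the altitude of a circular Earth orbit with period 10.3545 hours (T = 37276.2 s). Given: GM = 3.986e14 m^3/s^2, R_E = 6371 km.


T = 37276.2 s
r = (mu*T^2/(4*pi^2))^(1/3) = (3.986e14 * 37276.2^2 / (4*pi^2))^(1/3)
r = 2.4118314e+07 m = 24118.3138 km
alt = r - R_E = 24118.3138 - 6371 = 17747.3138 km

17747.3138 km


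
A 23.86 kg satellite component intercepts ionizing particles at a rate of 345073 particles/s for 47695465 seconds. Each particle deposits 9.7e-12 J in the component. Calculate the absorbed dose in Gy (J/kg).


Total energy deposited = rate * time * E_per
  = 345073 * 47695465 * 9.7e-12 = 159.6466 J
Dose = E_total / mass = 159.6466 / 23.86
Dose = 6.6910 Gy

6.6910 Gy


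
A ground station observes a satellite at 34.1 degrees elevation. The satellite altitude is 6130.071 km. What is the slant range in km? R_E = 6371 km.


h = 6130.071 km, el = 34.1 deg
d = -R_E*sin(el) + sqrt((R_E*sin(el))^2 + 2*R_E*h + h^2)
d = -6371.0000*sin(0.5951573) + sqrt((6371.0000*0.560639)^2 + 2*6371.0000*6130.071 + 6130.071^2)
d = 7761.5318 km

7761.5318 km


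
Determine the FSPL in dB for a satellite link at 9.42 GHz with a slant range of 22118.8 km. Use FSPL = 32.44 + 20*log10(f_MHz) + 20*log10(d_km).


f = 9.42 GHz = 9420.0000 MHz
d = 22118.8 km
FSPL = 32.44 + 20*log10(9420.0000) + 20*log10(22118.8)
FSPL = 32.44 + 79.4810 + 86.8952
FSPL = 198.8162 dB

198.8162 dB


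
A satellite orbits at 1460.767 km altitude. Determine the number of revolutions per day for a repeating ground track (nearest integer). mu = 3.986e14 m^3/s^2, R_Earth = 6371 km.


r = 7.831767e+06 m
T = 2*pi*sqrt(r^3/mu) = 6897.6453 s = 114.9608 min
revs/day = 1440 / 114.9608 = 12.5260
Rounded: 13 revolutions per day

13 revolutions per day


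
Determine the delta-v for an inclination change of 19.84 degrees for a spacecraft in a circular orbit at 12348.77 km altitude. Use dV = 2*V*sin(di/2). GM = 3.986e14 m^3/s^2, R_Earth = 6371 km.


r = 18719.7700 km = 1.871977e+07 m
V = sqrt(mu/r) = 4614.4335 m/s
di = 19.84 deg = 0.3462733 rad
dV = 2*V*sin(di/2) = 2*4614.4335*sin(0.1731367)
dV = 1589.8842 m/s = 1.5899 km/s

1.5899 km/s


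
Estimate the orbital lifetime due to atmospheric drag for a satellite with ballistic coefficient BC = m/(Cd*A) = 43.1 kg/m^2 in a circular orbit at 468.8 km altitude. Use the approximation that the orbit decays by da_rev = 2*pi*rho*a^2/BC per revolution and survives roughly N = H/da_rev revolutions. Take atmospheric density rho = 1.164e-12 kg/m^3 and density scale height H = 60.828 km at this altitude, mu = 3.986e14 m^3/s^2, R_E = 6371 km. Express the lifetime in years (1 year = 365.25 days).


a = R_E + alt = 6839.8000 km = 6.8398e+06 m
da_rev = 2*pi*rho*a^2/BC = 2*pi*1.164e-12*(6.8398e+06)^2/43.1 = 7.938572 m per revolution
N = H/da_rev = 60828.0000 m / 7.938572 m = 7662.3353 revolutions
P = 2*pi*sqrt(a^3/mu) = 5629.5843 s
lifetime = N*P = 7662.3353 * 5629.5843 = 4.3135762e+07 s = 499.2565 days
years = 499.2565 / 365.25 = 1.3669 years

1.3669 years


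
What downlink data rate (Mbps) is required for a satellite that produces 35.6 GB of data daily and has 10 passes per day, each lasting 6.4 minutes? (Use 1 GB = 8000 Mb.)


total contact time = 10 * 6.4 * 60 = 3840.0000 s
data = 35.6 GB = 284800.0000 Mb
rate = 284800.0000 / 3840.0000 = 74.1667 Mbps

74.1667 Mbps


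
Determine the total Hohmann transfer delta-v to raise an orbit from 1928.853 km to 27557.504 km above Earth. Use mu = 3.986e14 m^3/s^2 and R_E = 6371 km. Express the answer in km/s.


r1 = 8299.8530 km = 8.299853e+06 m
r2 = 33928.5040 km = 3.3928504e+07 m
dv1 = sqrt(mu/r1)*(sqrt(2*r2/(r1+r2)) - 1) = 1854.7325 m/s
dv2 = sqrt(mu/r2)*(1 - sqrt(2*r1/(r1+r2))) = 1278.5797 m/s
total dv = |dv1| + |dv2| = 1854.7325 + 1278.5797 = 3133.3121 m/s = 3.1333 km/s

3.1333 km/s


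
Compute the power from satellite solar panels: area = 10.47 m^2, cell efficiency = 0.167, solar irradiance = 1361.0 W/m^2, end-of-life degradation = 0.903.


P = area * eta * S * degradation
P = 10.47 * 0.167 * 1361.0 * 0.903
P = 2148.8645 W

2148.8645 W


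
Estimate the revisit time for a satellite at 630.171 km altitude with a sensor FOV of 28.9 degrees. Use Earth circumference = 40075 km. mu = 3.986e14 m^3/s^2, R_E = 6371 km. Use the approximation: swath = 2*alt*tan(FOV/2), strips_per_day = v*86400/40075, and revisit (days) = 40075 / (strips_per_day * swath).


swath = 2*630.171*tan(0.2522001) = 324.7735 km
v = sqrt(mu/r) = 7545.4180 m/s = 7.5454 km/s
strips/day = v*86400/40075 = 7.5454*86400/40075 = 16.2676
coverage/day = strips * swath = 16.2676 * 324.7735 = 5283.2850 km
revisit = 40075 / 5283.2850 = 7.5852 days

7.5852 days


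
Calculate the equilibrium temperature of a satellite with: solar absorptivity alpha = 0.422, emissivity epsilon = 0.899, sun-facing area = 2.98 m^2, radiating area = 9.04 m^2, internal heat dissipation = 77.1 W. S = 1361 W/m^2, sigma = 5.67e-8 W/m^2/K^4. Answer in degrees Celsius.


Numerator = alpha*S*A_sun + Q_int = 0.422*1361*2.98 + 77.1 = 1788.6392 W
Denominator = eps*sigma*A_rad = 0.899*5.67e-8*9.04 = 4.6079863e-07 W/K^4
T^4 = 3.8816069e+09 K^4
T = 249.6048 K = -23.5452 C

-23.5452 degrees Celsius


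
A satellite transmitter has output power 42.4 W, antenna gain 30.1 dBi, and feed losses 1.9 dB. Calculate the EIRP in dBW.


Pt = 42.4 W = 16.2737 dBW
EIRP = Pt_dBW + Gt - losses = 16.2737 + 30.1 - 1.9 = 44.4737 dBW

44.4737 dBW


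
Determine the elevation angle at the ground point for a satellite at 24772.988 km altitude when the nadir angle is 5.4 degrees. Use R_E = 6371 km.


r = R_E + alt = 31143.9880 km
Law of sines in the satellite / Earth-center / ground-point triangle:
  sin(nadir)/R_E = sin(90 + el)/r  =>  cos(el) = (r/R_E)*sin(nadir)
cos(el) = (31143.9880 / 6371.0000) * sin(5.4 deg) = 0.460039
el = arccos(0.460039) = 62.6104 deg
(Earth-central angle = 90 - nadir - el = 21.9896 deg)

62.6104 degrees


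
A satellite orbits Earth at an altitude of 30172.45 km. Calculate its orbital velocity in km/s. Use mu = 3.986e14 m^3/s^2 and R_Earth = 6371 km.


r = R_E + alt = 6371.0 + 30172.45 = 36543.4500 km = 3.654345e+07 m
v = sqrt(mu/r) = sqrt(3.986e14 / 3.654345e+07) = 3302.6601 m/s = 3.3027 km/s

3.3027 km/s


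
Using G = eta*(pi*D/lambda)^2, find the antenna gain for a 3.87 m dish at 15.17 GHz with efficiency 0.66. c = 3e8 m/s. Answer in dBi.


lambda = c/f = 3e8 / 1.517e+10 = 0.01977587 m
G = eta*(pi*D/lambda)^2 = 0.66*(pi*3.87/0.01977587)^2
G = 249456.1774 (linear)
G = 10*log10(249456.1774) = 53.9699 dBi

53.9699 dBi


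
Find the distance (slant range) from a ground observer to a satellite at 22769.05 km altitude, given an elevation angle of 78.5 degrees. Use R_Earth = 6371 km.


h = 22769.05 km, el = 78.5 deg
d = -R_E*sin(el) + sqrt((R_E*sin(el))^2 + 2*R_E*h + h^2)
d = -6371.0000*sin(1.3701) + sqrt((6371.0000*0.9799247)^2 + 2*6371.0000*22769.05 + 22769.05^2)
d = 22869.2540 km

22869.2540 km


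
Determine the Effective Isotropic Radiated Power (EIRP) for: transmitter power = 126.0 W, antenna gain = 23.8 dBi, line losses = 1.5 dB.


Pt = 126.0 W = 21.0037 dBW
EIRP = Pt_dBW + Gt - losses = 21.0037 + 23.8 - 1.5 = 43.3037 dBW

43.3037 dBW


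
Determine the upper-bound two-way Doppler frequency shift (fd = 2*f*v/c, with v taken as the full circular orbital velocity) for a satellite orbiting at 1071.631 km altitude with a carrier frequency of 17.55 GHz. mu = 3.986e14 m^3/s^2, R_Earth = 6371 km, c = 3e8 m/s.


r = 7.442631e+06 m
v = sqrt(mu/r) = 7318.2190 m/s (worst-case radial velocity)
f = 17.55 GHz = 1.755e+10 Hz
fd = 2*f*v/c = 2*1.755e+10*7318.2190/3.0e+08
fd = 856231.6263 Hz

856231.6263 Hz


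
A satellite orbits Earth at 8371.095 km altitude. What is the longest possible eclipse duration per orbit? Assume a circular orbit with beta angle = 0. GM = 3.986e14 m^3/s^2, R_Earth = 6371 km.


r = 14742.0950 km
T = 296.8922 min
Eclipse fraction = arcsin(R_E/r)/pi = arcsin(6371.0000/14742.0950)/pi
= arcsin(0.4321638)/pi = 0.1422498
Eclipse duration = 0.1422498 * 296.8922 = 42.2328 min

42.2328 minutes


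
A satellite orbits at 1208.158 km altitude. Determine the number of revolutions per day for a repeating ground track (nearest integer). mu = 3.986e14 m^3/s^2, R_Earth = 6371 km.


r = 7.579158e+06 m
T = 2*pi*sqrt(r^3/mu) = 6566.6318 s = 109.4439 min
revs/day = 1440 / 109.4439 = 13.1574
Rounded: 13 revolutions per day

13 revolutions per day


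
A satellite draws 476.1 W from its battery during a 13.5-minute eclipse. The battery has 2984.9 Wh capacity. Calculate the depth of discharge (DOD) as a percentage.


E_used = P * t / 60 = 476.1 * 13.5 / 60 = 107.1225 Wh
DOD = E_used / E_total * 100 = 107.1225 / 2984.9 * 100
DOD = 3.5888 %

3.5888 %


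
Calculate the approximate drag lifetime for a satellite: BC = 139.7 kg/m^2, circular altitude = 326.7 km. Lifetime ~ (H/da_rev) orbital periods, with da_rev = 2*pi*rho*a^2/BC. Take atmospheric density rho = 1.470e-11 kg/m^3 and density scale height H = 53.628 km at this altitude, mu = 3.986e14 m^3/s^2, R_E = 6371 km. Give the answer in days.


a = R_E + alt = 6697.7000 km = 6.6977e+06 m
da_rev = 2*pi*rho*a^2/BC = 2*pi*1.470e-11*(6.6977e+06)^2/139.7 = 29.658705 m per revolution
N = H/da_rev = 53628.0000 m / 29.658705 m = 1808.1707 revolutions
P = 2*pi*sqrt(a^3/mu) = 5455.0628 s
lifetime = N*P = 1808.1707 * 5455.0628 = 9.8636847e+06 s = 114.1630 days

114.1630 days


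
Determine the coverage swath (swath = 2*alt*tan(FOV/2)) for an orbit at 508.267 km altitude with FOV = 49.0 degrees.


FOV = 49.0 deg = 0.8552113 rad
swath = 2 * alt * tan(FOV/2) = 2 * 508.267 * tan(0.4276057)
swath = 2 * 508.267 * 0.4557263
swath = 463.2612 km

463.2612 km


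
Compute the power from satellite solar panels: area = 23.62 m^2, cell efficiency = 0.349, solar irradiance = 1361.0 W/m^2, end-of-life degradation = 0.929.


P = area * eta * S * degradation
P = 23.62 * 0.349 * 1361.0 * 0.929
P = 10422.6741 W

10422.6741 W


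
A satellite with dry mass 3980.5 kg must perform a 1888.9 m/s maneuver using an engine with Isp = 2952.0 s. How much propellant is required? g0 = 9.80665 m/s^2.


ve = Isp * g0 = 2952.0 * 9.80665 = 28949.230800 m/s
mass ratio = exp(dv/ve) = exp(1888.9/28949.230800) = 1.06742447
m_prop = m_dry * (mr - 1) = 3980.5 * (1.06742447 - 1)
m_prop = 268.3831 kg

268.3831 kg


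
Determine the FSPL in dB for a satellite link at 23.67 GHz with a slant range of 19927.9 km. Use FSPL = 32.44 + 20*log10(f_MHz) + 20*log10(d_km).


f = 23.67 GHz = 23670.0000 MHz
d = 19927.9 km
FSPL = 32.44 + 20*log10(23670.0000) + 20*log10(19927.9)
FSPL = 32.44 + 87.4840 + 85.9892
FSPL = 205.9132 dB

205.9132 dB


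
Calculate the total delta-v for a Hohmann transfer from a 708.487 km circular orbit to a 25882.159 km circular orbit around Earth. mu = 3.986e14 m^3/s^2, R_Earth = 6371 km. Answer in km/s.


r1 = 7079.4870 km = 7.079487e+06 m
r2 = 32253.1590 km = 3.2253159e+07 m
dv1 = sqrt(mu/r1)*(sqrt(2*r2/(r1+r2)) - 1) = 2105.7453 m/s
dv2 = sqrt(mu/r2)*(1 - sqrt(2*r1/(r1+r2))) = 1406.2431 m/s
total dv = |dv1| + |dv2| = 2105.7453 + 1406.2431 = 3511.9884 m/s = 3.5120 km/s

3.5120 km/s


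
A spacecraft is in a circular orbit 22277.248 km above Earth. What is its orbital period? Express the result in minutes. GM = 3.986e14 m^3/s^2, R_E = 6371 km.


r = 28648.2480 km = 2.8648248e+07 m
T = 2*pi*sqrt(r^3/mu) = 2*pi*sqrt(2.3512251e+22 / 3.986e14)
T = 48256.7781 s = 804.2796 min

804.2796 minutes


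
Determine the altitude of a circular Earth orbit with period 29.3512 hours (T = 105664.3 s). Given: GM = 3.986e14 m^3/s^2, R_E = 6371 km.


T = 105664.3 s
r = (mu*T^2/(4*pi^2))^(1/3) = (3.986e14 * 105664.3^2 / (4*pi^2))^(1/3)
r = 4.8307145e+07 m = 48307.1452 km
alt = r - R_E = 48307.1452 - 6371 = 41936.1452 km

41936.1452 km


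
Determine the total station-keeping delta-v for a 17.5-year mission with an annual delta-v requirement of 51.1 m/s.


dV = rate * years = 51.1 * 17.5
dV = 894.2500 m/s

894.2500 m/s


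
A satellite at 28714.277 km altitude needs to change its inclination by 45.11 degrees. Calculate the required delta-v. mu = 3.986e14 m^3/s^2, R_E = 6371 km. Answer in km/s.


r = 35085.2770 km = 3.5085277e+07 m
V = sqrt(mu/r) = 3370.5921 m/s
di = 45.11 deg = 0.787318 rad
dV = 2*V*sin(di/2) = 2*3370.5921*sin(0.393659)
dV = 2585.7168 m/s = 2.5857 km/s

2.5857 km/s


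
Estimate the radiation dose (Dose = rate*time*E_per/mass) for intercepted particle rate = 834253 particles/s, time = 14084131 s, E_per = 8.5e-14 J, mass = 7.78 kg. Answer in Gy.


Total energy deposited = rate * time * E_per
  = 834253 * 14084131 * 8.5e-14 = 0.9987269 J
Dose = E_total / mass = 0.9987269 / 7.78
Dose = 0.1283711 Gy

0.1284 Gy


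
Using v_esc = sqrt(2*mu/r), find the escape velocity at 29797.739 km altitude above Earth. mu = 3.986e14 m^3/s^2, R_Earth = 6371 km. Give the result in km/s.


r = 6371.0 + 29797.739 = 36168.7390 km = 3.6168739e+07 m
v_esc = sqrt(2*mu/r) = sqrt(2*3.986e14 / 3.6168739e+07)
v_esc = 4694.7985 m/s = 4.6948 km/s

4.6948 km/s


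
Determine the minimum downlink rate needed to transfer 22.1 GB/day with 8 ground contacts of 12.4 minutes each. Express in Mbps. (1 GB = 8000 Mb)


total contact time = 8 * 12.4 * 60 = 5952.0000 s
data = 22.1 GB = 176800.0000 Mb
rate = 176800.0000 / 5952.0000 = 29.7043 Mbps

29.7043 Mbps


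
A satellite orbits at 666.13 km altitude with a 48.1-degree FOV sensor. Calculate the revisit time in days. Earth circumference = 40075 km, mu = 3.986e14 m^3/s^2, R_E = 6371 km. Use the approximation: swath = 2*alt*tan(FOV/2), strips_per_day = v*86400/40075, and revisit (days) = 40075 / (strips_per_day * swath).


swath = 2*666.13*tan(0.4197517) = 594.5540 km
v = sqrt(mu/r) = 7526.1152 m/s = 7.5261 km/s
strips/day = v*86400/40075 = 7.5261*86400/40075 = 16.2260
coverage/day = strips * swath = 16.2260 * 594.5540 = 9647.2242 km
revisit = 40075 / 9647.2242 = 4.1540 days

4.1540 days


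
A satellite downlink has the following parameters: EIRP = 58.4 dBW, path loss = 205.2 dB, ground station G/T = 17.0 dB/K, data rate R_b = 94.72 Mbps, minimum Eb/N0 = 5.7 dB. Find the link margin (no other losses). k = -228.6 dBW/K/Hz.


C/N0 = EIRP - FSPL + G/T - k = 58.4 - 205.2 + 17.0 - (-228.6)
C/N0 = 98.8000 dB-Hz
R_b = 94.72 Mbps = 9.472e+07 bps -> 10*log10(R_b) = 79.7644 dB-Hz
Eb/N0 = C/N0 - 10*log10(R_b) = 98.8000 - 79.7644 = 19.0356 dB
Margin = Eb/N0 - Eb/N0_req = 19.0356 - 5.7 = 13.3356 dB (link closes)

13.3356 dB


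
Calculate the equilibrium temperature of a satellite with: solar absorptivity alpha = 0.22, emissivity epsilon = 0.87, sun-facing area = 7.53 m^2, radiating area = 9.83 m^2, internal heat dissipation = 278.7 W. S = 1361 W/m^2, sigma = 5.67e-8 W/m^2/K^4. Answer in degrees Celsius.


Numerator = alpha*S*A_sun + Q_int = 0.22*1361*7.53 + 278.7 = 2533.3326 W
Denominator = eps*sigma*A_rad = 0.87*5.67e-8*9.83 = 4.8490407e-07 W/K^4
T^4 = 5.2243995e+09 K^4
T = 268.8494 K = -4.3006 C

-4.3006 degrees Celsius


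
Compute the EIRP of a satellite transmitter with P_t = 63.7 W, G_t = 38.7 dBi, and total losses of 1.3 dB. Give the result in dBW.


Pt = 63.7 W = 18.0414 dBW
EIRP = Pt_dBW + Gt - losses = 18.0414 + 38.7 - 1.3 = 55.4414 dBW

55.4414 dBW


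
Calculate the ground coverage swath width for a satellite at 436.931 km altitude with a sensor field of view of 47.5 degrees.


FOV = 47.5 deg = 0.8290314 rad
swath = 2 * alt * tan(FOV/2) = 2 * 436.931 * tan(0.4145157)
swath = 2 * 436.931 * 0.4400105
swath = 384.5085 km

384.5085 km


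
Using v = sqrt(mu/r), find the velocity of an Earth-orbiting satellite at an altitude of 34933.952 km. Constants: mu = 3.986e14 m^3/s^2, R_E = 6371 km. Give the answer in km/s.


r = R_E + alt = 6371.0 + 34933.952 = 41304.9520 km = 4.1304952e+07 m
v = sqrt(mu/r) = sqrt(3.986e14 / 4.1304952e+07) = 3106.4730 m/s = 3.1065 km/s

3.1065 km/s


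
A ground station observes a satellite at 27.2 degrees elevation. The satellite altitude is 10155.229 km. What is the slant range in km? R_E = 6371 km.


h = 10155.229 km, el = 27.2 deg
d = -R_E*sin(el) + sqrt((R_E*sin(el))^2 + 2*R_E*h + h^2)
d = -6371.0000*sin(0.4747296) + sqrt((6371.0000*0.4570979)^2 + 2*6371.0000*10155.229 + 10155.229^2)
d = 12612.2403 km

12612.2403 km


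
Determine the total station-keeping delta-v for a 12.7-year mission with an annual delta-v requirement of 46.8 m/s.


dV = rate * years = 46.8 * 12.7
dV = 594.3600 m/s

594.3600 m/s


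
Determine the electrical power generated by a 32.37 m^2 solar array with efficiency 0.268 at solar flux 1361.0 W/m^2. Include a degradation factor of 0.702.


P = area * eta * S * degradation
P = 32.37 * 0.268 * 1361.0 * 0.702
P = 8288.4387 W

8288.4387 W


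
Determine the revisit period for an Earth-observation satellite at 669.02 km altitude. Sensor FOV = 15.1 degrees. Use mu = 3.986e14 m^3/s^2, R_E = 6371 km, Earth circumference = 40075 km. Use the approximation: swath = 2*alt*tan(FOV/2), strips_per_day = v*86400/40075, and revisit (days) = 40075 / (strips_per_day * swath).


swath = 2*669.02*tan(0.1317724) = 177.3443 km
v = sqrt(mu/r) = 7524.5702 m/s = 7.5246 km/s
strips/day = v*86400/40075 = 7.5246*86400/40075 = 16.2227
coverage/day = strips * swath = 16.2227 * 177.3443 = 2876.9960 km
revisit = 40075 / 2876.9960 = 13.9295 days

13.9295 days


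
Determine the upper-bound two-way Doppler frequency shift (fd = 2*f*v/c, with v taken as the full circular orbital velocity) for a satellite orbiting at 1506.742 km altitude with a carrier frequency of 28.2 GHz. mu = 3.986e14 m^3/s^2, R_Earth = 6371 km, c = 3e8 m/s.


r = 7.877742e+06 m
v = sqrt(mu/r) = 7113.2451 m/s (worst-case radial velocity)
f = 28.2 GHz = 2.82e+10 Hz
fd = 2*f*v/c = 2*2.82e+10*7113.2451/3.0e+08
fd = 1.3372901e+06 Hz

1.3373e+06 Hz


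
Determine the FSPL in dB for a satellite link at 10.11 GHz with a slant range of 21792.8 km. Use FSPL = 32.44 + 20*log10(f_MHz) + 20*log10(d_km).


f = 10.11 GHz = 10110.0000 MHz
d = 21792.8 km
FSPL = 32.44 + 20*log10(10110.0000) + 20*log10(21792.8)
FSPL = 32.44 + 80.0950 + 86.7663
FSPL = 199.3013 dB

199.3013 dB


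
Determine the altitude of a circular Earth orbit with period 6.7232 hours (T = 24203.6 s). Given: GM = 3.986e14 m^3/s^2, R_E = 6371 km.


T = 24203.6 s
r = (mu*T^2/(4*pi^2))^(1/3) = (3.986e14 * 24203.6^2 / (4*pi^2))^(1/3)
r = 1.8084749e+07 m = 18084.7495 km
alt = r - R_E = 18084.7495 - 6371 = 11713.7495 km

11713.7495 km


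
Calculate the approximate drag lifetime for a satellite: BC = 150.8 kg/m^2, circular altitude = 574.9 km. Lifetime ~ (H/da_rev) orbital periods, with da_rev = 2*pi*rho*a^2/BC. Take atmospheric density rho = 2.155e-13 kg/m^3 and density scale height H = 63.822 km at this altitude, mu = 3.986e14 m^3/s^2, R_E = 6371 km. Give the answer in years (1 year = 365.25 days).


a = R_E + alt = 6945.9000 km = 6.9459e+06 m
da_rev = 2*pi*rho*a^2/BC = 2*pi*2.155e-13*(6.9459e+06)^2/150.8 = 0.43319442 m per revolution
N = H/da_rev = 63822.0000 m / 0.43319442 m = 147328.7674 revolutions
P = 2*pi*sqrt(a^3/mu) = 5761.0814 s
lifetime = N*P = 147328.7674 * 5761.0814 = 8.4877302e+08 s = 9823.7618 days
years = 9823.7618 / 365.25 = 26.8960 years

26.8960 years


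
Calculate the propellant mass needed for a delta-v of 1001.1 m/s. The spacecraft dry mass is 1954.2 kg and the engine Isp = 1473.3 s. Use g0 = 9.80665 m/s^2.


ve = Isp * g0 = 1473.3 * 9.80665 = 14448.137445 m/s
mass ratio = exp(dv/ve) = exp(1001.1/14448.137445) = 1.07174612
m_prop = m_dry * (mr - 1) = 1954.2 * (1.07174612 - 1)
m_prop = 140.2063 kg

140.2063 kg


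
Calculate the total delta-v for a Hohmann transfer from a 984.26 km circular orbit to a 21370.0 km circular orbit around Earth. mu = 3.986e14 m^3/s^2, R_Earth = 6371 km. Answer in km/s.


r1 = 7355.2600 km = 7.35526e+06 m
r2 = 27741.0000 km = 2.7741e+07 m
dv1 = sqrt(mu/r1)*(sqrt(2*r2/(r1+r2)) - 1) = 1894.2716 m/s
dv2 = sqrt(mu/r2)*(1 - sqrt(2*r1/(r1+r2))) = 1336.5028 m/s
total dv = |dv1| + |dv2| = 1894.2716 + 1336.5028 = 3230.7745 m/s = 3.2308 km/s

3.2308 km/s


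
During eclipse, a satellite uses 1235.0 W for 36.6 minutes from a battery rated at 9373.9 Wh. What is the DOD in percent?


E_used = P * t / 60 = 1235.0 * 36.6 / 60 = 753.3500 Wh
DOD = E_used / E_total * 100 = 753.3500 / 9373.9 * 100
DOD = 8.0367 %

8.0367 %


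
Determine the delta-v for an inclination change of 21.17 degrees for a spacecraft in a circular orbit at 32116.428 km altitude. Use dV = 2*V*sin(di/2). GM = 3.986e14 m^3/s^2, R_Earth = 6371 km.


r = 38487.4280 km = 3.8487428e+07 m
V = sqrt(mu/r) = 3218.1716 m/s
di = 21.17 deg = 0.3694862 rad
dV = 2*V*sin(di/2) = 2*3218.1716*sin(0.1847431)
dV = 1182.3177 m/s = 1.1823 km/s

1.1823 km/s


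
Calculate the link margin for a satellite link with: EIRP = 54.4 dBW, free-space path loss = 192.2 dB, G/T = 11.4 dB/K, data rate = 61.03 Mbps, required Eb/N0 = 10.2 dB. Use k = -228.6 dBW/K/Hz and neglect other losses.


C/N0 = EIRP - FSPL + G/T - k = 54.4 - 192.2 + 11.4 - (-228.6)
C/N0 = 102.2000 dB-Hz
R_b = 61.03 Mbps = 6.103e+07 bps -> 10*log10(R_b) = 77.8554 dB-Hz
Eb/N0 = C/N0 - 10*log10(R_b) = 102.2000 - 77.8554 = 24.3446 dB
Margin = Eb/N0 - Eb/N0_req = 24.3446 - 10.2 = 14.1446 dB (link closes)

14.1446 dB


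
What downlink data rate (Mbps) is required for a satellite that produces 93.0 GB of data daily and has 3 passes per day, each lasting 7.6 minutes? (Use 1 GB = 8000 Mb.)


total contact time = 3 * 7.6 * 60 = 1368.0000 s
data = 93.0 GB = 744000.0000 Mb
rate = 744000.0000 / 1368.0000 = 543.8596 Mbps

543.8596 Mbps


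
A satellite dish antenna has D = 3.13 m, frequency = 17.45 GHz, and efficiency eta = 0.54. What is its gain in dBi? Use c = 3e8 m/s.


lambda = c/f = 3e8 / 1.745e+10 = 0.01719198 m
G = eta*(pi*D/lambda)^2 = 0.54*(pi*3.13/0.01719198)^2
G = 176656.8709 (linear)
G = 10*log10(176656.8709) = 52.4713 dBi

52.4713 dBi


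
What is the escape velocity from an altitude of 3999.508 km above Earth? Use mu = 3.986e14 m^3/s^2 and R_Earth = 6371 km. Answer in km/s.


r = 6371.0 + 3999.508 = 10370.5080 km = 1.0370508e+07 m
v_esc = sqrt(2*mu/r) = sqrt(2*3.986e14 / 1.0370508e+07)
v_esc = 8767.6586 m/s = 8.7677 km/s

8.7677 km/s


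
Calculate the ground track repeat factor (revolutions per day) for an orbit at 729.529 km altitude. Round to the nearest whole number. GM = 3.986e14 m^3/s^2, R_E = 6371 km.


r = 7.100529e+06 m
T = 2*pi*sqrt(r^3/mu) = 5954.5271 s = 99.2421 min
revs/day = 1440 / 99.2421 = 14.5100
Rounded: 15 revolutions per day

15 revolutions per day


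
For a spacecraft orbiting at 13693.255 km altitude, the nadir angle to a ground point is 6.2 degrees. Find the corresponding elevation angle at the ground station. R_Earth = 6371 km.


r = R_E + alt = 20064.2550 km
Law of sines in the satellite / Earth-center / ground-point triangle:
  sin(nadir)/R_E = sin(90 + el)/r  =>  cos(el) = (r/R_E)*sin(nadir)
cos(el) = (20064.2550 / 6371.0000) * sin(6.2 deg) = 0.3401235
el = arccos(0.3401235) = 70.1156 deg
(Earth-central angle = 90 - nadir - el = 13.6844 deg)

70.1156 degrees


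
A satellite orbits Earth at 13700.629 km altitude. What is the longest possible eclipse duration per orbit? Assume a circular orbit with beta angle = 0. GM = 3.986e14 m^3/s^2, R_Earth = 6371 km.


r = 20071.6290 km
T = 471.6653 min
Eclipse fraction = arcsin(R_E/r)/pi = arcsin(6371.0000/20071.6290)/pi
= arcsin(0.3174132)/pi = 0.1028142
Eclipse duration = 0.1028142 * 471.6653 = 48.4939 min

48.4939 minutes


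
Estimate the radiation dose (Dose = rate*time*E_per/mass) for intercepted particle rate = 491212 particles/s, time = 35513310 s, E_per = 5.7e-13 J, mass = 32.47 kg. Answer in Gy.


Total energy deposited = rate * time * E_per
  = 491212 * 35513310 * 5.7e-13 = 9.9434 J
Dose = E_total / mass = 9.9434 / 32.47
Dose = 0.3062335 Gy

0.3062 Gy


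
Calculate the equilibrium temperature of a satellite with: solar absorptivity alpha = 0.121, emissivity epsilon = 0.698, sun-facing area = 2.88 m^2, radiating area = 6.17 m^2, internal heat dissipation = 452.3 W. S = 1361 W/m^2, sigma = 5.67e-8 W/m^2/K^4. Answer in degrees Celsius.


Numerator = alpha*S*A_sun + Q_int = 0.121*1361*2.88 + 452.3 = 926.5813 W
Denominator = eps*sigma*A_rad = 0.698*5.67e-8*6.17 = 2.4418762e-07 W/K^4
T^4 = 3.7945465e+09 K^4
T = 248.1933 K = -24.9567 C

-24.9567 degrees Celsius


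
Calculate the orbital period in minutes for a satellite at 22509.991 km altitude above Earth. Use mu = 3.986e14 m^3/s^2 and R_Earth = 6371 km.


r = 28880.9910 km = 2.8880991e+07 m
T = 2*pi*sqrt(r^3/mu) = 2*pi*sqrt(2.4089971e+22 / 3.986e14)
T = 48846.0397 s = 814.1007 min

814.1007 minutes


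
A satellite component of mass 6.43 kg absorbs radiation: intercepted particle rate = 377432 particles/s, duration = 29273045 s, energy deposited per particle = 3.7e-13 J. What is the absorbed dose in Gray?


Total energy deposited = rate * time * E_per
  = 377432 * 29273045 * 3.7e-13 = 4.0880 J
Dose = E_total / mass = 4.0880 / 6.43
Dose = 0.6357661 Gy

0.6358 Gy


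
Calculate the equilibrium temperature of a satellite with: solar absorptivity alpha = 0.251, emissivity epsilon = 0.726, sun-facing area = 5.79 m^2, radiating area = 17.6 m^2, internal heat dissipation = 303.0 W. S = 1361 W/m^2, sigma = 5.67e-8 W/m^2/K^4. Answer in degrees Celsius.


Numerator = alpha*S*A_sun + Q_int = 0.251*1361*5.79 + 303.0 = 2280.9277 W
Denominator = eps*sigma*A_rad = 0.726*5.67e-8*17.6 = 7.2448992e-07 W/K^4
T^4 = 3.1483222e+09 K^4
T = 236.8753 K = -36.2747 C

-36.2747 degrees Celsius


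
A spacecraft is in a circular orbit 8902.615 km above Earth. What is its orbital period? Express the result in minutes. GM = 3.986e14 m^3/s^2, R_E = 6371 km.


r = 15273.6150 km = 1.5273615e+07 m
T = 2*pi*sqrt(r^3/mu) = 2*pi*sqrt(3.5630795e+21 / 3.986e14)
T = 18785.5528 s = 313.0925 min

313.0925 minutes


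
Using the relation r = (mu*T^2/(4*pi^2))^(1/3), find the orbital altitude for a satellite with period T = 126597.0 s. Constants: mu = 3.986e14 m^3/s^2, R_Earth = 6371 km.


T = 126597.0 s
r = (mu*T^2/(4*pi^2))^(1/3) = (3.986e14 * 126597.0^2 / (4*pi^2))^(1/3)
r = 5.4493093e+07 m = 54493.0934 km
alt = r - R_E = 54493.0934 - 6371 = 48122.0934 km

48122.0934 km


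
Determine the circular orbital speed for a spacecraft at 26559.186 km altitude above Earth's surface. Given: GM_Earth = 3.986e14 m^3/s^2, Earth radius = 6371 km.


r = R_E + alt = 6371.0 + 26559.186 = 32930.1860 km = 3.2930186e+07 m
v = sqrt(mu/r) = sqrt(3.986e14 / 3.2930186e+07) = 3479.1372 m/s = 3.4791 km/s

3.4791 km/s


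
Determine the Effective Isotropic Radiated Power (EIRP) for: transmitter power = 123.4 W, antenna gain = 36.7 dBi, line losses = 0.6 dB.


Pt = 123.4 W = 20.9132 dBW
EIRP = Pt_dBW + Gt - losses = 20.9132 + 36.7 - 0.6 = 57.0132 dBW

57.0132 dBW


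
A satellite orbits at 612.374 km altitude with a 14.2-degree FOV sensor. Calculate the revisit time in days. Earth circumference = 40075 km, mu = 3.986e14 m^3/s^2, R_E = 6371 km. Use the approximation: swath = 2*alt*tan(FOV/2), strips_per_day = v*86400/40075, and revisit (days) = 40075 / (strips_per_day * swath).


swath = 2*612.374*tan(0.1239184) = 152.5504 km
v = sqrt(mu/r) = 7555.0266 m/s = 7.5550 km/s
strips/day = v*86400/40075 = 7.5550*86400/40075 = 16.2883
coverage/day = strips * swath = 16.2883 * 152.5504 = 2484.7897 km
revisit = 40075 / 2484.7897 = 16.1281 days

16.1281 days


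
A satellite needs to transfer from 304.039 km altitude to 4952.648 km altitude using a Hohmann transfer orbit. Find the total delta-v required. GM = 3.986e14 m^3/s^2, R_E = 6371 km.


r1 = 6675.0390 km = 6.675039e+06 m
r2 = 11323.6480 km = 1.1323648e+07 m
dv1 = sqrt(mu/r1)*(sqrt(2*r2/(r1+r2)) - 1) = 940.6631 m/s
dv2 = sqrt(mu/r2)*(1 - sqrt(2*r1/(r1+r2))) = 823.2970 m/s
total dv = |dv1| + |dv2| = 940.6631 + 823.2970 = 1763.9601 m/s = 1.7640 km/s

1.7640 km/s


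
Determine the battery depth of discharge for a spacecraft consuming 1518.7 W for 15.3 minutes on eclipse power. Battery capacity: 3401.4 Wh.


E_used = P * t / 60 = 1518.7 * 15.3 / 60 = 387.2685 Wh
DOD = E_used / E_total * 100 = 387.2685 / 3401.4 * 100
DOD = 11.3856 %

11.3856 %


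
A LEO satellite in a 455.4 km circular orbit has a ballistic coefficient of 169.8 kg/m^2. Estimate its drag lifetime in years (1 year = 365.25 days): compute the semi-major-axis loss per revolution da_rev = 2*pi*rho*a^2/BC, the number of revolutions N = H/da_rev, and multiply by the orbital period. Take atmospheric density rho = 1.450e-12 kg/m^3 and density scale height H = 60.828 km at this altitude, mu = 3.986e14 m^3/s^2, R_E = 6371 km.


a = R_E + alt = 6826.4000 km = 6.8264e+06 m
da_rev = 2*pi*rho*a^2/BC = 2*pi*1.450e-12*(6.8264e+06)^2/169.8 = 2.500309 m per revolution
N = H/da_rev = 60828.0000 m / 2.500309 m = 24328.1950 revolutions
P = 2*pi*sqrt(a^3/mu) = 5613.0488 s
lifetime = N*P = 24328.1950 * 5613.0488 = 1.3655535e+08 s = 1580.5017 days
years = 1580.5017 / 365.25 = 4.3272 years

4.3272 years


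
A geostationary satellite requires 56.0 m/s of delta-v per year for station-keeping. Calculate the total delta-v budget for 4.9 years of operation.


dV = rate * years = 56.0 * 4.9
dV = 274.4000 m/s

274.4000 m/s


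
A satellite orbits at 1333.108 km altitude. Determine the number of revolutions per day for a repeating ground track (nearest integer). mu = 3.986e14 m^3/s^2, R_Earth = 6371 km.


r = 7.704108e+06 m
T = 2*pi*sqrt(r^3/mu) = 6729.6854 s = 112.1614 min
revs/day = 1440 / 112.1614 = 12.8386
Rounded: 13 revolutions per day

13 revolutions per day


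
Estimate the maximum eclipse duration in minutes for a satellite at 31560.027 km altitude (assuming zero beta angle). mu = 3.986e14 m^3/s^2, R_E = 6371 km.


r = 37931.0270 km
T = 1225.3266 min
Eclipse fraction = arcsin(R_E/r)/pi = arcsin(6371.0000/37931.0270)/pi
= arcsin(0.1679628)/pi = 0.05371884
Eclipse duration = 0.05371884 * 1225.3266 = 65.8231 min

65.8231 minutes
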